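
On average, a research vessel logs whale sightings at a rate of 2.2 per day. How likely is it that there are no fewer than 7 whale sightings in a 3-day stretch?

0.4892

Over the interval, μ = 2.2 × 3 = 6.6 (a 3-day stretch = 3 days).
P(N ≥ 7) = 1 − P(N ≤ 6) = 1 − Σ_{j=0}^{6} e^(−μ) μ^j/j! ≈ 0.4892.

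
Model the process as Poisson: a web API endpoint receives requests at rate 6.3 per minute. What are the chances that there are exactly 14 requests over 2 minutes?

0.0983

Over the interval, μ = 6.3 × 2 = 12.6 (2 minutes).
P(N = 14) = e^(−μ) μ^14/14! = e^(−12.6) · 12.6^14/87178291200 ≈ 0.0983.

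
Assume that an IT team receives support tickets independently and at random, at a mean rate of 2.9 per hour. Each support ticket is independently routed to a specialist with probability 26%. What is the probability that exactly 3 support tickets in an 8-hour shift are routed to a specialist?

0.0878

Thinning: the support tickets that are routed to a specialist themselves form a Poisson process with rate 0.26 × 2.9 = 0.754 per hour.
Over the interval, μ = 0.754 × 8 = 6.032 (an 8-hour shift = 8 hours).
P(N = 3) = e^(−6.032) · 6.032^3/3! ≈ 0.0878.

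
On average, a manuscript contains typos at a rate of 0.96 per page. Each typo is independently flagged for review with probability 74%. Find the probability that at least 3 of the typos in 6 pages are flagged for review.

Thinning: the typos that are flagged for review themselves form a Poisson process with rate 0.74 × 0.96 = 0.7104 per page.
Over the interval, μ = 0.7104 × 6 = 4.2624 (6 pages).
P(N ≥ 3) = 1 − P(N ≤ 2) ≈ 0.7979.

0.7979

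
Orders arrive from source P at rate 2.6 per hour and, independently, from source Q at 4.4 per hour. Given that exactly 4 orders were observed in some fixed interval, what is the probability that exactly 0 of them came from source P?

Given the total, each event is independently from source P with probability p = λ_P/(λ_P+λ_Q) = 2.6/7 ≈ 0.3714.
So K ~ Binomial(4, 2.6/7): P(K = 0) = C(4,0) · (2.6/7)^0 · (4.4/7)^4 ≈ 0.1561.

0.1561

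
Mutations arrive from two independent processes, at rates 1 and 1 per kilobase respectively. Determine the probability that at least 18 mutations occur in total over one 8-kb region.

0.3407

Independent Poisson processes superpose: combined rate λ = 1 + 1 = 2 per kilobase.
Over the interval, μ = 2 × 8 = 16 (an 8-kb region = 8 kilobases).
P(N ≥ 18) = 1 − P(N ≤ 17) ≈ 0.3407.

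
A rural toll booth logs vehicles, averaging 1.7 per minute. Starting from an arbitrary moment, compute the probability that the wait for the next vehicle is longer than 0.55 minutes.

The wait for the next event is exponential with rate λ = 1.7 per minute.
P(T > 0.55) = e^(−λt) = e^(−1.7 × 0.55) = e^(−0.935) ≈ 0.3926.

0.3926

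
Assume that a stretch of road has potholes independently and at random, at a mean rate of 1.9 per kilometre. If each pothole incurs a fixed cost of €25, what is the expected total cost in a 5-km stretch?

E[N] = 1.9 × 5 = 9.5 (a 5-km stretch = 5 kilometres); E[cost] = 9.5 × €25 = €237.5.

€237.5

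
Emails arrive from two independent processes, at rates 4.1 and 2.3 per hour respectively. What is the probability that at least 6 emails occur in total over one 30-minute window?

0.1054

Independent Poisson processes superpose: combined rate λ = 4.1 + 2.3 = 6.4 per hour.
Over the interval, μ = 6.4 × 0.5 = 3.2 (a 30-minute window = 0.5 hours).
P(N ≥ 6) = 1 − P(N ≤ 5) ≈ 0.1054.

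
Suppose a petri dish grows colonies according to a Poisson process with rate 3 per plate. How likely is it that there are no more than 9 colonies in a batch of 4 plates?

Over the interval, μ = 3 × 4 = 12 (a batch of 4 plates = 4 plates).
P(N ≤ 9) = Σ_{j=0}^{9} e^(−μ) μ^j/j! ≈ 0.2424.

0.2424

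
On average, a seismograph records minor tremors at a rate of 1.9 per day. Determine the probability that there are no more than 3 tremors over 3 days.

0.1800

Over the interval, μ = 1.9 × 3 = 5.7 (3 days).
P(N ≤ 3) = Σ_{j=0}^{3} e^(−μ) μ^j/j! ≈ 0.1800.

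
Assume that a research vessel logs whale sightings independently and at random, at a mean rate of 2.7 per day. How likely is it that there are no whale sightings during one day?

0.0672

With mean μ = 2.7 per day,
P(N = 0) = e^(−μ) μ^0/0! = e^(−2.7) · 2.7^0/1 ≈ 0.0672.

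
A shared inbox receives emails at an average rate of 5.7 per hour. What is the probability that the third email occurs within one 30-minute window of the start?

0.5424

Over the interval, μ = 5.7 × 0.5 = 2.85 (a 30-minute window = 0.5 hours).
The third arrival falls in the interval iff at least 3 events occur there: P(S_3 ≤ t) = P(N ≥ 3) = 1 − P(N ≤ 2) ≈ 0.5424.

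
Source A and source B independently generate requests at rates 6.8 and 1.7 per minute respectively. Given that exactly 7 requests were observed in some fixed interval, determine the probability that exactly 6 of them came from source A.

Given the total, each event is independently from source A with probability p = λ_A/(λ_A+λ_B) = 6.8/8.5 = 0.8000.
So K ~ Binomial(7, 6.8/8.5): P(K = 6) = C(7,6) · (6.8/8.5)^6 · (1.7/8.5)^1 ≈ 0.3670.

0.3670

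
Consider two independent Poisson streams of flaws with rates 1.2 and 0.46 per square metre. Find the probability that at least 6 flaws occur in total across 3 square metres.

Independent Poisson processes superpose: combined rate λ = 1.2 + 0.46 = 1.66 per square metre.
Over the interval, μ = 1.66 × 3 = 4.98 (3 square metres).
P(N ≥ 6) = 1 − P(N ≤ 5) ≈ 0.3805.

0.3805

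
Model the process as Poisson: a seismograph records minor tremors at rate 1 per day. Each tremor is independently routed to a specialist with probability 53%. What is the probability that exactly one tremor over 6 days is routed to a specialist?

0.1322

Thinning: the tremors that are routed to a specialist themselves form a Poisson process with rate 0.53 × 1 = 0.53 per day.
Over the interval, μ = 0.53 × 6 = 3.18 (6 days).
P(N = 1) = e^(−3.18) · 3.18^1/1! ≈ 0.1322.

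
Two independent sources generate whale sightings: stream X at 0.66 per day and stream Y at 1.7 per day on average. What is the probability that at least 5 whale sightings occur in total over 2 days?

0.5091

Independent Poisson processes superpose: combined rate λ = 0.66 + 1.7 = 2.36 per day.
Over the interval, μ = 2.36 × 2 = 4.72 (2 days).
P(N ≥ 5) = 1 − P(N ≤ 4) ≈ 0.5091.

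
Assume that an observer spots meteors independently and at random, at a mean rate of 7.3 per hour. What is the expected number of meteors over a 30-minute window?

E[N] = λt = 7.3 × 0.5 = 3.65 (a 30-minute window = 0.5 hours).

3.65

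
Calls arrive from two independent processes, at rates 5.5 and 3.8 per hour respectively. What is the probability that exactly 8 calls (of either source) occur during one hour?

0.1269

Independent Poisson processes superpose: combined rate λ = 5.5 + 3.8 = 9.3 per hour.
So μ = 9.3.
P(N = 8) = e^(−9.3) · 9.3^8/8! ≈ 0.1269.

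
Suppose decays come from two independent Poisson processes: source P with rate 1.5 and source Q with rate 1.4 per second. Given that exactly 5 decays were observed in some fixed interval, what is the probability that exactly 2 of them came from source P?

0.3010

Given the total, each event is independently from source P with probability p = λ_P/(λ_P+λ_Q) = 1.5/2.9 ≈ 0.5172.
So K ~ Binomial(5, 1.5/2.9): P(K = 2) = C(5,2) · (1.5/2.9)^2 · (1.4/2.9)^3 ≈ 0.3010.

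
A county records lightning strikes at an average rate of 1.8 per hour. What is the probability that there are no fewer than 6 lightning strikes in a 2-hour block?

0.1559

Over the interval, μ = 1.8 × 2 = 3.6 (a 2-hour block = 2 hours).
P(N ≥ 6) = 1 − P(N ≤ 5) = 1 − Σ_{j=0}^{5} e^(−μ) μ^j/j! ≈ 0.1559.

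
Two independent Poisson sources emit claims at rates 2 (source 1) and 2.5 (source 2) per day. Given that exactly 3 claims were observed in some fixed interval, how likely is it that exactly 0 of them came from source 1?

0.1715

Given the total, each event is independently from source 1 with probability p = λ_1/(λ_1+λ_2) = 2/4.5 ≈ 0.4444.
So K ~ Binomial(3, 2/4.5): P(K = 0) = C(3,0) · (2/4.5)^0 · (2.5/4.5)^3 ≈ 0.1715.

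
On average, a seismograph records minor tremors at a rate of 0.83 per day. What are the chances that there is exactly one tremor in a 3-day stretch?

Over the interval, μ = 0.83 × 3 = 2.49 (a 3-day stretch = 3 days).
P(N = 1) = e^(−μ) μ^1/1! = e^(−2.49) · 2.49^1/1 ≈ 0.2064.

0.2064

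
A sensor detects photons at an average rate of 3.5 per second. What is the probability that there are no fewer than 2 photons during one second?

With mean μ = 3.5 per second,
P(N ≥ 2) = 1 − P(N ≤ 1) = 1 − Σ_{j=0}^{1} e^(−μ) μ^j/j! ≈ 0.8641.

0.8641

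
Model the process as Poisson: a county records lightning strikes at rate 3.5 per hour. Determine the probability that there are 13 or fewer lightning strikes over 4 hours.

Over the interval, μ = 3.5 × 4 = 14 (4 hours).
P(N ≤ 13) = Σ_{j=0}^{13} e^(−μ) μ^j/j! ≈ 0.4644.

0.4644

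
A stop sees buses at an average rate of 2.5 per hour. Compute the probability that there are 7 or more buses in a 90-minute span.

Over the interval, μ = 2.5 × 1.5 = 3.75 (a 90-minute span = 1.5 hours).
P(N ≥ 7) = 1 − P(N ≤ 6) = 1 − Σ_{j=0}^{6} e^(−μ) μ^j/j! ≈ 0.0863.

0.0863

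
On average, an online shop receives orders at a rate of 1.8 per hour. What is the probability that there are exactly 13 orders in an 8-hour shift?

0.1025

Over the interval, μ = 1.8 × 8 = 14.4 (an 8-hour shift = 8 hours).
P(N = 13) = e^(−μ) μ^13/13! = e^(−14.4) · 14.4^13/6227020800 ≈ 0.1025.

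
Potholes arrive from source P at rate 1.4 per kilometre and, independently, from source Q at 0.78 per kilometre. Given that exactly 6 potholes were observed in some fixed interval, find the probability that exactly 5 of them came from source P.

Given the total, each event is independently from source P with probability p = λ_P/(λ_P+λ_Q) = 1.4/2.18 ≈ 0.6422.
So K ~ Binomial(6, 1.4/2.18): P(K = 5) = C(6,5) · (1.4/2.18)^5 · (0.78/2.18)^1 ≈ 0.2345.

0.2345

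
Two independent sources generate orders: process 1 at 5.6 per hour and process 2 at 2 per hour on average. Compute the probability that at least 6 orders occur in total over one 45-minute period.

Independent Poisson processes superpose: combined rate λ = 5.6 + 2 = 7.6 per hour.
Over the interval, μ = 7.6 × 0.75 = 5.7 (a 45-minute period = 0.75 hours).
P(N ≥ 6) = 1 − P(N ≤ 5) ≈ 0.5050.

0.5050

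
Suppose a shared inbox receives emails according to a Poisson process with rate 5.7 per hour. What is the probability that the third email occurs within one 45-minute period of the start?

Over the interval, μ = 5.7 × 0.75 = 4.275 (a 45-minute period = 0.75 hours).
The third arrival falls in the interval iff at least 3 events occur there: P(S_3 ≤ t) = P(N ≥ 3) = 1 − P(N ≤ 2) ≈ 0.7995.

0.7995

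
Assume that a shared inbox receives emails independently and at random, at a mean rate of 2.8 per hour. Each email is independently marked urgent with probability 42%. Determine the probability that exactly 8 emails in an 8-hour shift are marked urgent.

0.1249

Thinning: the emails that are marked urgent themselves form a Poisson process with rate 0.42 × 2.8 = 1.176 per hour.
Over the interval, μ = 1.176 × 8 = 9.408 (an 8-hour shift = 8 hours).
P(N = 8) = e^(−9.408) · 9.408^8/8! ≈ 0.1249.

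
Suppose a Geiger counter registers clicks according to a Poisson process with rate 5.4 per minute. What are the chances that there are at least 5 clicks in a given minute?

With mean μ = 5.4 per minute,
P(N ≥ 5) = 1 − P(N ≤ 4) = 1 − Σ_{j=0}^{4} e^(−μ) μ^j/j! ≈ 0.6267.

0.6267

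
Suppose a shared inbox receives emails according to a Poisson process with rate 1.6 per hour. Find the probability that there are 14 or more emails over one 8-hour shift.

Over the interval, μ = 1.6 × 8 = 12.8 (an 8-hour shift = 8 hours).
P(N ≥ 14) = 1 − P(N ≤ 13) = 1 − Σ_{j=0}^{13} e^(−μ) μ^j/j! ≈ 0.4050.

0.4050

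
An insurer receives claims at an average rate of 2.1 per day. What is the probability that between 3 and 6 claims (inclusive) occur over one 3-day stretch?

Over the interval, μ = 2.1 × 3 = 6.3 (a 3-day stretch = 3 days).
P(3 ≤ N ≤ 6) = Σ_{j=3}^{6} e^(−6.3) · 6.3^j/j! ≈ 0.5084.

0.5084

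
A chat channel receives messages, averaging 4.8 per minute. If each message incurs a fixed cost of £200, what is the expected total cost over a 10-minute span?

£9600

E[N] = 4.8 × 10 = 48 (a 10-minute span = 10 minutes); E[cost] = 48 × £200 = £9600.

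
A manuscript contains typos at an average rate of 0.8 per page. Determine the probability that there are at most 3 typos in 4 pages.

Over the interval, μ = 0.8 × 4 = 3.2 (4 pages).
P(N ≤ 3) = Σ_{j=0}^{3} e^(−μ) μ^j/j! ≈ 0.6025.

0.6025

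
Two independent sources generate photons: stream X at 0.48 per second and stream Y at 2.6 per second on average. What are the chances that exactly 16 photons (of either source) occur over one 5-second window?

0.0981

Independent Poisson processes superpose: combined rate λ = 0.48 + 2.6 = 3.08 per second.
Over the interval, μ = 3.08 × 5 = 15.4 (a 5-second window = 5 seconds).
P(N = 16) = e^(−15.4) · 15.4^16/16! ≈ 0.0981.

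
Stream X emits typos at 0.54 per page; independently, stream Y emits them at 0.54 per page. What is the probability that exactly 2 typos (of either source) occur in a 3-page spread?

Independent Poisson processes superpose: combined rate λ = 0.54 + 0.54 = 1.08 per page.
Over the interval, μ = 1.08 × 3 = 3.24 (a 3-page spread = 3 pages).
P(N = 2) = e^(−3.24) · 3.24^2/2! ≈ 0.2056.

0.2056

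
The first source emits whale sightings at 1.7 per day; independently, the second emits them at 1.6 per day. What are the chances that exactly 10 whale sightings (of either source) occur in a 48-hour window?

0.0588

Independent Poisson processes superpose: combined rate λ = 1.7 + 1.6 = 3.3 per day.
Over the interval, μ = 3.3 × 2 = 6.6 (a 48-hour window = 2 days).
P(N = 10) = e^(−6.6) · 6.6^10/10! ≈ 0.0588.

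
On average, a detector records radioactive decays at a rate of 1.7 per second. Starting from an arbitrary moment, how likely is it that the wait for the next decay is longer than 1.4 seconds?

0.0926

The wait for the next event is exponential with rate λ = 1.7 per second.
P(T > 1.4) = e^(−λt) = e^(−1.7 × 1.4) = e^(−2.38) ≈ 0.0926.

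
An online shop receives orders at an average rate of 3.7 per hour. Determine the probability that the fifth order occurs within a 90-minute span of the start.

Over the interval, μ = 3.7 × 1.5 = 5.55 (a 90-minute span = 1.5 hours).
The fifth arrival falls in the interval iff at least 5 events occur there: P(S_5 ≤ t) = P(N ≥ 5) = 1 − P(N ≤ 4) ≈ 0.6502.

0.6502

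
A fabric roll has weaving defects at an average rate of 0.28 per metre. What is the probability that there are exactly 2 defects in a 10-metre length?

0.2384

Over the interval, μ = 0.28 × 10 = 2.8 (a 10-metre length = 10 metres).
P(N = 2) = e^(−μ) μ^2/2! = e^(−2.8) · 2.8^2/2 ≈ 0.2384.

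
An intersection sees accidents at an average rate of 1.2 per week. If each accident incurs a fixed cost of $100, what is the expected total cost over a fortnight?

E[N] = 1.2 × 2 = 2.4 (a fortnight = 2 weeks); E[cost] = 2.4 × $100 = $240.

$240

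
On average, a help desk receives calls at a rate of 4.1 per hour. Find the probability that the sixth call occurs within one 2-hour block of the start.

Over the interval, μ = 4.1 × 2 = 8.2 (a 2-hour block = 2 hours).
The sixth arrival falls in the interval iff at least 6 events occur there: P(S_6 ≤ t) = P(N ≥ 6) = 1 − P(N ≤ 5) ≈ 0.8264.

0.8264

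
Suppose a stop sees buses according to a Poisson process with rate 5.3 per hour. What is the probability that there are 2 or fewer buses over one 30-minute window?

Over the interval, μ = 5.3 × 0.5 = 2.65 (a 30-minute window = 0.5 hours).
P(N ≤ 2) = Σ_{j=0}^{2} e^(−μ) μ^j/j! ≈ 0.5060.

0.5060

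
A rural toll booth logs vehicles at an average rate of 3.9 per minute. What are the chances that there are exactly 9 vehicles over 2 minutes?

0.1207

Over the interval, μ = 3.9 × 2 = 7.8 (2 minutes).
P(N = 9) = e^(−μ) μ^9/9! = e^(−7.8) · 7.8^9/362880 ≈ 0.1207.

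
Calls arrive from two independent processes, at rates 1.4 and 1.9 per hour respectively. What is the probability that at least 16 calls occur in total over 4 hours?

Independent Poisson processes superpose: combined rate λ = 1.4 + 1.9 = 3.3 per hour.
Over the interval, μ = 3.3 × 4 = 13.2 (4 hours).
P(N ≥ 16) = 1 − P(N ≤ 15) ≈ 0.2544.

0.2544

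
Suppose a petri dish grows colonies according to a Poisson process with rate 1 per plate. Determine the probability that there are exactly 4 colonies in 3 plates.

Over the interval, μ = 1 × 3 = 3 (3 plates).
P(N = 4) = e^(−μ) μ^4/4! = e^(−3) · 3^4/24 ≈ 0.1680.

0.1680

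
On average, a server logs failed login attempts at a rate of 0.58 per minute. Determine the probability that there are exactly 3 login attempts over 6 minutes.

0.2164

Over the interval, μ = 0.58 × 6 = 3.48 (6 minutes).
P(N = 3) = e^(−μ) μ^3/3! = e^(−3.48) · 3.48^3/6 ≈ 0.2164.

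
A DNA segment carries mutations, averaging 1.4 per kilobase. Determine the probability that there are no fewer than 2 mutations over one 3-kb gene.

0.9220

Over the interval, μ = 1.4 × 3 = 4.2 (a 3-kb gene = 3 kilobases).
P(N ≥ 2) = 1 − P(N ≤ 1) = 1 − Σ_{j=0}^{1} e^(−μ) μ^j/j! ≈ 0.9220.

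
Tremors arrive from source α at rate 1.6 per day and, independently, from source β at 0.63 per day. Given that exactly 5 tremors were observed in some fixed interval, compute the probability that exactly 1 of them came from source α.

Given the total, each event is independently from source α with probability p = λ_α/(λ_α+λ_β) = 1.6/2.23 ≈ 0.7175.
So K ~ Binomial(5, 1.6/2.23): P(K = 1) = C(5,1) · (1.6/2.23)^1 · (0.63/2.23)^4 ≈ 0.0229.

0.0229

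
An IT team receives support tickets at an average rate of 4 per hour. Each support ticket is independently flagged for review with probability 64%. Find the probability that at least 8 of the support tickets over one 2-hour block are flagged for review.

0.1462

Thinning: the support tickets that are flagged for review themselves form a Poisson process with rate 0.64 × 4 = 2.56 per hour.
Over the interval, μ = 2.56 × 2 = 5.12 (a 2-hour block = 2 hours).
P(N ≥ 8) = 1 − P(N ≤ 7) ≈ 0.1462.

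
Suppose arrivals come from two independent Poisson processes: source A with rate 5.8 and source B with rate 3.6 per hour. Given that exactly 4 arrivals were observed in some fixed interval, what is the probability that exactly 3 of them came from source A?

0.3599

Given the total, each event is independently from source A with probability p = λ_A/(λ_A+λ_B) = 5.8/9.4 ≈ 0.6170.
So K ~ Binomial(4, 5.8/9.4): P(K = 3) = C(4,3) · (5.8/9.4)^3 · (3.6/9.4)^1 ≈ 0.3599.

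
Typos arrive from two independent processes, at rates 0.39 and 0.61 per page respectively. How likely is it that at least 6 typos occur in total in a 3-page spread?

Independent Poisson processes superpose: combined rate λ = 0.39 + 0.61 = 1 per page.
Over the interval, μ = 1 × 3 = 3 (a 3-page spread = 3 pages).
P(N ≥ 6) = 1 − P(N ≤ 5) ≈ 0.0839.

0.0839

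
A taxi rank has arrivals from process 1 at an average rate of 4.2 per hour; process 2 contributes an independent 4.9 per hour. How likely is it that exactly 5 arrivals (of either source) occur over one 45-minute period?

0.1341

Independent Poisson processes superpose: combined rate λ = 4.2 + 4.9 = 9.1 per hour.
Over the interval, μ = 9.1 × 0.75 = 6.825 (a 45-minute period = 0.75 hours).
P(N = 5) = e^(−6.825) · 6.825^5/5! ≈ 0.1341.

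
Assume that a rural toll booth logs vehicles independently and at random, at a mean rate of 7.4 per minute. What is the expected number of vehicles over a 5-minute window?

E[N] = λt = 7.4 × 5 = 37 (a 5-minute window = 5 minutes).

37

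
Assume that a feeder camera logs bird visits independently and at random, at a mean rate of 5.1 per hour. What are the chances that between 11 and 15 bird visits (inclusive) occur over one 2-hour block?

Over the interval, μ = 5.1 × 2 = 10.2 (a 2-hour block = 2 hours).
P(11 ≤ N ≤ 15) = Σ_{j=11}^{15} e^(−10.2) · 10.2^j/j! ≈ 0.3859.

0.3859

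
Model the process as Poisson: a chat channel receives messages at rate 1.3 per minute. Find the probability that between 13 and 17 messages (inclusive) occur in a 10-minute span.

0.4274

Over the interval, μ = 1.3 × 10 = 13 (a 10-minute span = 10 minutes).
P(13 ≤ N ≤ 17) = Σ_{j=13}^{17} e^(−13) · 13^j/j! ≈ 0.4274.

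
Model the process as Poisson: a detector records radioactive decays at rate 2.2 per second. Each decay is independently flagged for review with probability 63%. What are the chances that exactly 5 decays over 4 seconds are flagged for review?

Thinning: the decays that are flagged for review themselves form a Poisson process with rate 0.63 × 2.2 = 1.386 per second.
Over the interval, μ = 1.386 × 4 = 5.544 (4 seconds).
P(N = 5) = e^(−5.544) · 5.544^5/5! ≈ 0.1707.

0.1707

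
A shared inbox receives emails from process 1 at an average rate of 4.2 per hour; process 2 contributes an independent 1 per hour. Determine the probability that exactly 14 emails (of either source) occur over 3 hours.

0.0974

Independent Poisson processes superpose: combined rate λ = 4.2 + 1 = 5.2 per hour.
Over the interval, μ = 5.2 × 3 = 15.6 (3 hours).
P(N = 14) = e^(−15.6) · 15.6^14/14! ≈ 0.0974.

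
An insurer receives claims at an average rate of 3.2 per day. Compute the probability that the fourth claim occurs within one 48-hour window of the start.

0.8811

Over the interval, μ = 3.2 × 2 = 6.4 (a 48-hour window = 2 days).
The fourth arrival falls in the interval iff at least 4 events occur there: P(S_4 ≤ t) = P(N ≥ 4) = 1 − P(N ≤ 3) ≈ 0.8811.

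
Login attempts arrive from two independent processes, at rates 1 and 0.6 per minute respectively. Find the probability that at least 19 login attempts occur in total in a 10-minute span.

0.2577

Independent Poisson processes superpose: combined rate λ = 1 + 0.6 = 1.6 per minute.
Over the interval, μ = 1.6 × 10 = 16 (a 10-minute span = 10 minutes).
P(N ≥ 19) = 1 − P(N ≤ 18) ≈ 0.2577.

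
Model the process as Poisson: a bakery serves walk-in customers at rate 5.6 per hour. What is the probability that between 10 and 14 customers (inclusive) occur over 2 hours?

Over the interval, μ = 5.6 × 2 = 11.2 (2 hours).
P(10 ≤ N ≤ 14) = Σ_{j=10}^{14} e^(−11.2) · 11.2^j/j! ≈ 0.5199.

0.5199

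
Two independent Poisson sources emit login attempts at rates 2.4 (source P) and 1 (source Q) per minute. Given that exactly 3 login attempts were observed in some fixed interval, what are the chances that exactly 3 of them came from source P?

Given the total, each event is independently from source P with probability p = λ_P/(λ_P+λ_Q) = 2.4/3.4 ≈ 0.7059.
So K ~ Binomial(3, 2.4/3.4): P(K = 3) = C(3,3) · (2.4/3.4)^3 · (1/3.4)^0 ≈ 0.3517.

0.3517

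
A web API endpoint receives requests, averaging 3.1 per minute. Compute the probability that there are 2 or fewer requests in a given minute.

With mean μ = 3.1 per minute,
P(N ≤ 2) = Σ_{j=0}^{2} e^(−μ) μ^j/j! ≈ 0.4012.

0.4012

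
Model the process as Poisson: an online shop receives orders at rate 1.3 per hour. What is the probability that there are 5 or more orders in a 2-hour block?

Over the interval, μ = 1.3 × 2 = 2.6 (a 2-hour block = 2 hours).
P(N ≥ 5) = 1 − P(N ≤ 4) = 1 − Σ_{j=0}^{4} e^(−μ) μ^j/j! ≈ 0.1226.

0.1226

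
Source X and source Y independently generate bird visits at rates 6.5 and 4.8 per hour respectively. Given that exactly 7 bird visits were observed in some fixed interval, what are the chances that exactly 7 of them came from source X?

0.0208

Given the total, each event is independently from source X with probability p = λ_X/(λ_X+λ_Y) = 6.5/11.3 ≈ 0.5752.
So K ~ Binomial(7, 6.5/11.3): P(K = 7) = C(7,7) · (6.5/11.3)^7 · (4.8/11.3)^0 ≈ 0.0208.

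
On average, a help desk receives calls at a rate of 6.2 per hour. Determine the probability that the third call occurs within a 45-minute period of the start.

0.8426

Over the interval, μ = 6.2 × 0.75 = 4.65 (a 45-minute period = 0.75 hours).
The third arrival falls in the interval iff at least 3 events occur there: P(S_3 ≤ t) = P(N ≥ 3) = 1 − P(N ≤ 2) ≈ 0.8426.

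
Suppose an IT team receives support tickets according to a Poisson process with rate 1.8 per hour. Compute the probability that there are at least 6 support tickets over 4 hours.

0.7241

Over the interval, μ = 1.8 × 4 = 7.2 (4 hours).
P(N ≥ 6) = 1 − P(N ≤ 5) = 1 − Σ_{j=0}^{5} e^(−μ) μ^j/j! ≈ 0.7241.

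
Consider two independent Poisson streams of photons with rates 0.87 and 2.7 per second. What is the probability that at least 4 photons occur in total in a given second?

Independent Poisson processes superpose: combined rate λ = 0.87 + 2.7 = 3.57 per second.
So μ = 3.57.
P(N ≥ 4) = 1 − P(N ≤ 3) ≈ 0.4784.

0.4784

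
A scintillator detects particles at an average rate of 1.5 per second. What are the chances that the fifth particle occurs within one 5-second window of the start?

0.8679

Over the interval, μ = 1.5 × 5 = 7.5 (a 5-second window = 5 seconds).
The fifth arrival falls in the interval iff at least 5 events occur there: P(S_5 ≤ t) = P(N ≥ 5) = 1 − P(N ≤ 4) ≈ 0.8679.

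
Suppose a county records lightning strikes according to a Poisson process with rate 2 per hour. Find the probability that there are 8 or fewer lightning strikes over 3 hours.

Over the interval, μ = 2 × 3 = 6 (3 hours).
P(N ≤ 8) = Σ_{j=0}^{8} e^(−μ) μ^j/j! ≈ 0.8472.

0.8472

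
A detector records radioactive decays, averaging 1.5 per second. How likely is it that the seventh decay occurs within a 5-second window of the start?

Over the interval, μ = 1.5 × 5 = 7.5 (a 5-second window = 5 seconds).
The seventh arrival falls in the interval iff at least 7 events occur there: P(S_7 ≤ t) = P(N ≥ 7) = 1 − P(N ≤ 6) ≈ 0.6218.

0.6218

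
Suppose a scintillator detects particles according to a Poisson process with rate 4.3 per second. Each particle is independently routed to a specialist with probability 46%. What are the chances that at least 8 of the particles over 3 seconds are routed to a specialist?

0.2470

Thinning: the particles that are routed to a specialist themselves form a Poisson process with rate 0.46 × 4.3 = 1.978 per second.
Over the interval, μ = 1.978 × 3 = 5.934 (3 seconds).
P(N ≥ 8) = 1 − P(N ≤ 7) ≈ 0.2470.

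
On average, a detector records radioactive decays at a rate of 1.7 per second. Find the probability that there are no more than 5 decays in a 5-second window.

Over the interval, μ = 1.7 × 5 = 8.5 (a 5-second window = 5 seconds).
P(N ≤ 5) = Σ_{j=0}^{5} e^(−μ) μ^j/j! ≈ 0.1496.

0.1496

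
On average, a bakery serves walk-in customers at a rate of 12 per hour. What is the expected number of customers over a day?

288

E[N] = λt = 12 × 24 = 288 (a day = 24 hours).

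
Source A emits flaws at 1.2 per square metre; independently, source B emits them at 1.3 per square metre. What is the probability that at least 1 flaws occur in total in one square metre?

0.9179

Independent Poisson processes superpose: combined rate λ = 1.2 + 1.3 = 2.5 per square metre.
So μ = 2.5.
P(N ≥ 1) = 1 − P(N ≤ 0) ≈ 0.9179.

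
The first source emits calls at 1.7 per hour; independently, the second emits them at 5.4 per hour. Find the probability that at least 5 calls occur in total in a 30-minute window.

0.2840

Independent Poisson processes superpose: combined rate λ = 1.7 + 5.4 = 7.1 per hour.
Over the interval, μ = 7.1 × 0.5 = 3.55 (a 30-minute window = 0.5 hours).
P(N ≥ 5) = 1 − P(N ≤ 4) ≈ 0.2840.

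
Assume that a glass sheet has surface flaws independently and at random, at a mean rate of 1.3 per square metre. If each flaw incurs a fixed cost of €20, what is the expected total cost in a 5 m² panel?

E[N] = 1.3 × 5 = 6.5 (a 5 m² panel = 5 square metres); E[cost] = 6.5 × €20 = €130.

€130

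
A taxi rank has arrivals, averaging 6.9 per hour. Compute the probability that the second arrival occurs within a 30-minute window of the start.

0.8587

Over the interval, μ = 6.9 × 0.5 = 3.45 (a 30-minute window = 0.5 hours).
The second arrival falls in the interval iff at least 2 events occur there: P(S_2 ≤ t) = P(N ≥ 2) = 1 − P(N ≤ 1) ≈ 0.8587.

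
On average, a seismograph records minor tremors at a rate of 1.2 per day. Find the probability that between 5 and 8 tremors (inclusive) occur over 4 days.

Over the interval, μ = 1.2 × 4 = 4.8 (4 days).
P(5 ≤ N ≤ 8) = Σ_{j=5}^{8} e^(−4.8) · 4.8^j/j! ≈ 0.4679.

0.4679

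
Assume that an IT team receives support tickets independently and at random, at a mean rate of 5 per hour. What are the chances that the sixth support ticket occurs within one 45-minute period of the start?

0.1771

Over the interval, μ = 5 × 0.75 = 3.75 (a 45-minute period = 0.75 hours).
The sixth arrival falls in the interval iff at least 6 events occur there: P(S_6 ≤ t) = P(N ≥ 6) = 1 − P(N ≤ 5) ≈ 0.1771.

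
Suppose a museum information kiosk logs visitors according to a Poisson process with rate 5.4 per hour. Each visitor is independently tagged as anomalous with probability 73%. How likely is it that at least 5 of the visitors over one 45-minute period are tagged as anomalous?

Thinning: the visitors that are tagged as anomalous themselves form a Poisson process with rate 0.73 × 5.4 = 3.942 per hour.
Over the interval, μ = 3.942 × 0.75 = 2.9565 (a 45-minute period = 0.75 hours).
P(N ≥ 5) = 1 − P(N ≤ 4) ≈ 0.1775.

0.1775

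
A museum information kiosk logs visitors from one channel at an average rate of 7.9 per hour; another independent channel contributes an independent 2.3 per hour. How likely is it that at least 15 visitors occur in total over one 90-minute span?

Independent Poisson processes superpose: combined rate λ = 7.9 + 2.3 = 10.2 per hour.
Over the interval, μ = 10.2 × 1.5 = 15.3 (a 90-minute span = 1.5 hours).
P(N ≥ 15) = 1 − P(N ≤ 14) ≈ 0.5647.

0.5647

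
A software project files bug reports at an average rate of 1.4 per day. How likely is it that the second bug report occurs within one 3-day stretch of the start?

0.9220

Over the interval, μ = 1.4 × 3 = 4.2 (a 3-day stretch = 3 days).
The second arrival falls in the interval iff at least 2 events occur there: P(S_2 ≤ t) = P(N ≥ 2) = 1 − P(N ≤ 1) ≈ 0.9220.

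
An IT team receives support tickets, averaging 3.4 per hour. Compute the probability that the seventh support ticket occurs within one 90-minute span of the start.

Over the interval, μ = 3.4 × 1.5 = 5.1 (a 90-minute span = 1.5 hours).
The seventh arrival falls in the interval iff at least 7 events occur there: P(S_7 ≤ t) = P(N ≥ 7) = 1 − P(N ≤ 6) ≈ 0.2526.

0.2526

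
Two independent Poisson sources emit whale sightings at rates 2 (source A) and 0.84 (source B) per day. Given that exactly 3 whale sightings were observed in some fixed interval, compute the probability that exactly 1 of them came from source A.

Given the total, each event is independently from source A with probability p = λ_A/(λ_A+λ_B) = 2/2.84 ≈ 0.7042.
So K ~ Binomial(3, 2/2.84): P(K = 1) = C(3,1) · (2/2.84)^1 · (0.84/2.84)^2 ≈ 0.1848.

0.1848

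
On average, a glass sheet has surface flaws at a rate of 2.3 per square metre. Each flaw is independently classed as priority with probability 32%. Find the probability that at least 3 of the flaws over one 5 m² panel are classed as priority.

0.7112

Thinning: the flaws that are classed as priority themselves form a Poisson process with rate 0.32 × 2.3 = 0.736 per square metre.
Over the interval, μ = 0.736 × 5 = 3.68 (a 5 m² panel = 5 square metres).
P(N ≥ 3) = 1 − P(N ≤ 2) ≈ 0.7112.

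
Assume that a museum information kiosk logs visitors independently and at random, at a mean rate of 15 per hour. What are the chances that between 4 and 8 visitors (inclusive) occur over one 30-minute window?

0.6028

Over the interval, μ = 15 × 0.5 = 7.5 (a 30-minute window = 0.5 hours).
P(4 ≤ N ≤ 8) = Σ_{j=4}^{8} e^(−7.5) · 7.5^j/j! ≈ 0.6028.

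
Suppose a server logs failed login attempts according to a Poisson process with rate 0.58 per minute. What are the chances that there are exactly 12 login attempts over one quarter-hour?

0.0654

Over the interval, μ = 0.58 × 15 = 8.7 (a quarter-hour = 15 minutes).
P(N = 12) = e^(−μ) μ^12/12! = e^(−8.7) · 8.7^12/479001600 ≈ 0.0654.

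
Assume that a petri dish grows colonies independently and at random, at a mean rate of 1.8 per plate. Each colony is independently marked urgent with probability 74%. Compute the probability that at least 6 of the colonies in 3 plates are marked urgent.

0.2142

Thinning: the colonies that are marked urgent themselves form a Poisson process with rate 0.74 × 1.8 = 1.332 per plate.
Over the interval, μ = 1.332 × 3 = 3.996 (3 plates).
P(N ≥ 6) = 1 − P(N ≤ 5) ≈ 0.2142.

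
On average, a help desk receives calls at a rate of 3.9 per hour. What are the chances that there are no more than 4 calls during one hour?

0.6484

With mean μ = 3.9 per hour,
P(N ≤ 4) = Σ_{j=0}^{4} e^(−μ) μ^j/j! ≈ 0.6484.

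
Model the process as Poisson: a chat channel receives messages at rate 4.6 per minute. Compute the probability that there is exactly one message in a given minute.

With mean μ = 4.6 per minute,
P(N = 1) = e^(−μ) μ^1/1! = e^(−4.6) · 4.6^1/1 ≈ 0.0462.

0.0462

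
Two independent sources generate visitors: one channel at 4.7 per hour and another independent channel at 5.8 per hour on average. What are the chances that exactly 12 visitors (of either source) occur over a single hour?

0.1032

Independent Poisson processes superpose: combined rate λ = 4.7 + 5.8 = 10.5 per hour.
So μ = 10.5.
P(N = 12) = e^(−10.5) · 10.5^12/12! ≈ 0.1032.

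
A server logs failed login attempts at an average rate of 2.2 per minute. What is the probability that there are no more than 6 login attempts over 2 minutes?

0.8436

Over the interval, μ = 2.2 × 2 = 4.4 (2 minutes).
P(N ≤ 6) = Σ_{j=0}^{6} e^(−μ) μ^j/j! ≈ 0.8436.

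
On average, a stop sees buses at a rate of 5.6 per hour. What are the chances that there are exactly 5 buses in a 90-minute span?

0.0784

Over the interval, μ = 5.6 × 1.5 = 8.4 (a 90-minute span = 1.5 hours).
P(N = 5) = e^(−μ) μ^5/5! = e^(−8.4) · 8.4^5/120 ≈ 0.0784.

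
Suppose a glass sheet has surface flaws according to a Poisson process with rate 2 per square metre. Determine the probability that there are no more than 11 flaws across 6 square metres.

0.4616

Over the interval, μ = 2 × 6 = 12 (6 square metres).
P(N ≤ 11) = Σ_{j=0}^{11} e^(−μ) μ^j/j! ≈ 0.4616.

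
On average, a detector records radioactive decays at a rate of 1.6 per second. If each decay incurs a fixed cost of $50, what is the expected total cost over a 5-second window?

E[N] = 1.6 × 5 = 8 (a 5-second window = 5 seconds); E[cost] = 8 × $50 = $400.

$400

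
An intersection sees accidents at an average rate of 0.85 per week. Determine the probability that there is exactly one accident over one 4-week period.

Over the interval, μ = 0.85 × 4 = 3.4 (a 4-week period = 4 weeks).
P(N = 1) = e^(−μ) μ^1/1! = e^(−3.4) · 3.4^1/1 ≈ 0.1135.

0.1135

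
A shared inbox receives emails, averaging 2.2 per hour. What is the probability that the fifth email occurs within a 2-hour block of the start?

0.4488

Over the interval, μ = 2.2 × 2 = 4.4 (a 2-hour block = 2 hours).
The fifth arrival falls in the interval iff at least 5 events occur there: P(S_5 ≤ t) = P(N ≥ 5) = 1 − P(N ≤ 4) ≈ 0.4488.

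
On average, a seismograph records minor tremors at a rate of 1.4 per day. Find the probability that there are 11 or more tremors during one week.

Over the interval, μ = 1.4 × 7 = 9.8 (a week = 7 days).
P(N ≥ 11) = 1 − P(N ≤ 10) = 1 − Σ_{j=0}^{10} e^(−μ) μ^j/j! ≈ 0.3920.

0.3920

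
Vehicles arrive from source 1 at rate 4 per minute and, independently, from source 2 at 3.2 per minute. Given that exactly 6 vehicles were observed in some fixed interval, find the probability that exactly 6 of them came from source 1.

0.0294

Given the total, each event is independently from source 1 with probability p = λ_1/(λ_1+λ_2) = 4/7.2 ≈ 0.5556.
So K ~ Binomial(6, 4/7.2): P(K = 6) = C(6,6) · (4/7.2)^6 · (3.2/7.2)^0 ≈ 0.0294.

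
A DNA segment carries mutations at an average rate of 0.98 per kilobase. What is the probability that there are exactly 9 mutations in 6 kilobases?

Over the interval, μ = 0.98 × 6 = 5.88 (6 kilobases).
P(N = 9) = e^(−μ) μ^9/9! = e^(−5.88) · 5.88^9/362880 ≈ 0.0647.

0.0647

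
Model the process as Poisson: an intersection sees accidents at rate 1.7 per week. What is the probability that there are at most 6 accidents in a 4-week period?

Over the interval, μ = 1.7 × 4 = 6.8 (a 4-week period = 4 weeks).
P(N ≤ 6) = Σ_{j=0}^{6} e^(−μ) μ^j/j! ≈ 0.4799.

0.4799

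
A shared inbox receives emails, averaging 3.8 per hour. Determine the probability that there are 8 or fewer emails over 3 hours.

Over the interval, μ = 3.8 × 3 = 11.4 (3 hours).
P(N ≤ 8) = Σ_{j=0}^{8} e^(−μ) μ^j/j! ≈ 0.1984.

0.1984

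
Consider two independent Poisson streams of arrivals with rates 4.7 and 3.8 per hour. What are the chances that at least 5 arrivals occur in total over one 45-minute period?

Independent Poisson processes superpose: combined rate λ = 4.7 + 3.8 = 8.5 per hour.
Over the interval, μ = 8.5 × 0.75 = 6.375 (a 45-minute period = 0.75 hours).
P(N ≥ 5) = 1 − P(N ≤ 4) ≈ 0.7620.

0.7620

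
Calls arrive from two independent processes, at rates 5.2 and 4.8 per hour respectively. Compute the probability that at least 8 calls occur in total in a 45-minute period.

Independent Poisson processes superpose: combined rate λ = 5.2 + 4.8 = 10 per hour.
Over the interval, μ = 10 × 0.75 = 7.5 (a 45-minute period = 0.75 hours).
P(N ≥ 8) = 1 − P(N ≤ 7) ≈ 0.4754.

0.4754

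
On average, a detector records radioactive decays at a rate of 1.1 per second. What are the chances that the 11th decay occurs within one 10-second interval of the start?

0.5401

Over the interval, μ = 1.1 × 10 = 11 (a 10-second interval = 10 seconds).
The 11th arrival falls in the interval iff at least 11 events occur there: P(S_11 ≤ t) = P(N ≥ 11) = 1 − P(N ≤ 10) ≈ 0.5401.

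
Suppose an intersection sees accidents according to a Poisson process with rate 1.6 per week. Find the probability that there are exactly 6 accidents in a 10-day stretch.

Over the interval, μ = 1.6 × 10/7 ≈ 2.28571 (a 10-day stretch = 10/7 weeks).
P(N = 6) = e^(−μ) μ^6/6! = e^(−2.28571) · 2.28571^6/720 ≈ 0.0201.

0.0201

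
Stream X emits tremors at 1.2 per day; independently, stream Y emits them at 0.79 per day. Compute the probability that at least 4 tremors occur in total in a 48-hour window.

0.5626

Independent Poisson processes superpose: combined rate λ = 1.2 + 0.79 = 1.99 per day.
Over the interval, μ = 1.99 × 2 = 3.98 (a 48-hour window = 2 days).
P(N ≥ 4) = 1 − P(N ≤ 3) ≈ 0.5626.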